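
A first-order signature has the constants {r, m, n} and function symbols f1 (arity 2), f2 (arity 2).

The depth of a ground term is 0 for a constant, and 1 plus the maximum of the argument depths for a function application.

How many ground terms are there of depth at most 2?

If N_k denotes the number of depth-≤k ground terms, the 3 constants give N_0 = 3, and each function symbol of arity r contributes N_{k-1}^r new terms at level k: N_k = 3 + N_{k-1}^2 + N_{k-1}^2.
N_0 = 3
N_1 = 3 + 3^2 + 3^2 = 21
N_2 = 3 + 21^2 + 21^2 = 885

885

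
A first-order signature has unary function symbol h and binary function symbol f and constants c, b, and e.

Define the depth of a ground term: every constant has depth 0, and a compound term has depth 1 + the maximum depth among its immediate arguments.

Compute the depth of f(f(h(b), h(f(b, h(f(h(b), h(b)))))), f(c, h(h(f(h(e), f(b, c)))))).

depth(h(b)) = 1 + depth(b) = 1 + 0 = 1
depth(f(h(b), h(b))) = 1 + max(1, 1) = 2
depth(h(f(h(b), h(b)))) = 1 + depth(f(h(b), h(b))) = 1 + 2 = 3
depth(f(b, h(f(h(b), h(b))))) = 1 + max(0, 3) = 4
depth(h(f(b, h(f(h(b), h(b)))))) = 1 + depth(f(b, h(f(h(b), h(b))))) = 1 + 4 = 5
depth(f(h(b), h(f(b, h(f(h(b), h(b))))))) = 1 + max(1, 5) = 6
depth(h(e)) = 1 + depth(e) = 1 + 0 = 1
depth(f(b, c)) = 1 + max(0, 0) = 1
depth(f(h(e), f(b, c))) = 1 + max(1, 1) = 2
depth(h(f(h(e), f(b, c)))) = 1 + depth(f(h(e), f(b, c))) = 1 + 2 = 3
depth(h(h(f(h(e), f(b, c))))) = 1 + depth(h(f(h(e), f(b, c)))) = 1 + 3 = 4
depth(f(c, h(h(f(h(e), f(b, c)))))) = 1 + max(0, 4) = 5
depth(f(f(h(b), h(f(b, h(f(h(b), h(b)))))), f(c, h(h(f(h(e), f(b, c))))))) = 1 + max(6, 5) = 7

7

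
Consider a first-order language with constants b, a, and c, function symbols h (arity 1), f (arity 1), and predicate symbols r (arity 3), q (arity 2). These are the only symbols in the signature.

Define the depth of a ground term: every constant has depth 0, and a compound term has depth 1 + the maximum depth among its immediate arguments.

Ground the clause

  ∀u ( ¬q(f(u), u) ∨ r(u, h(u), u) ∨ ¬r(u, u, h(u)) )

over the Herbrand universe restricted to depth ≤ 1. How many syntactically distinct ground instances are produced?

Ground terms of depth ≤ 1:
  Let N_k count ground terms of depth at most k. Each non-constant term of depth ≤ k is some function symbol applied to depth-≤(k−1) arguments, giving N_k = 3 + N_{k-1} + N_{k-1}.
  N_0 = 3
  N_1 = 3 + 3 + 3 = 9
So there are 9 ground terms available for substitution.
The variable u ranges independently over the available ground terms, and distinct assignments produce distinct instances.
Number of ground instances = 9.

9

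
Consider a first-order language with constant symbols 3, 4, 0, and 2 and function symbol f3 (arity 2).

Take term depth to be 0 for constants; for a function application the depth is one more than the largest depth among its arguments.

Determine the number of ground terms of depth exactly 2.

If N_k denotes the number of depth-≤k ground terms, the 4 constants give N_0 = 4, and each function symbol of arity r contributes N_{k-1}^r new terms at level k: N_k = 4 + N_{k-1}^2.
N_0 = 4
N_1 = 4 + 4^2 = 20
N_2 = 4 + 20^2 = 404
Terms of depth exactly 2: N_2 − N_1 = 404 − 20 = 384.

384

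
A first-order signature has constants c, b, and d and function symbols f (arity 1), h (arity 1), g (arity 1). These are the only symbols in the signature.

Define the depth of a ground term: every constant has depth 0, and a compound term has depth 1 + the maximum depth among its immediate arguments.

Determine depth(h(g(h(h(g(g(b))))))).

6

depth(g(b)) = 1 + depth(b) = 1 + 0 = 1
depth(g(g(b))) = 1 + depth(g(b)) = 1 + 1 = 2
depth(h(g(g(b)))) = 1 + depth(g(g(b))) = 1 + 2 = 3
depth(h(h(g(g(b))))) = 1 + depth(h(g(g(b)))) = 1 + 3 = 4
depth(g(h(h(g(g(b)))))) = 1 + depth(h(h(g(g(b))))) = 1 + 4 = 5
depth(h(g(h(h(g(g(b))))))) = 1 + depth(g(h(h(g(g(b)))))) = 1 + 5 = 6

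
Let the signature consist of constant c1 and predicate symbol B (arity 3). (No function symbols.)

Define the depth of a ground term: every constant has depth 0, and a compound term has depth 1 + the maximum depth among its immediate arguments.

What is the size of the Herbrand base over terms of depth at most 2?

1

First count ground terms of depth ≤ 2.
With no function symbols every ground term is a constant, so there is exactly 1 ground term at every depth bound.
N_0 = 1
N_1 = 1
N_2 = 1
Explicitly: c1.
So |H| = 1.
For each predicate symbol, the number of ground atoms is |H| raised to its arity; summing:
  B: 1^3 = 1
Total ground atoms: 1.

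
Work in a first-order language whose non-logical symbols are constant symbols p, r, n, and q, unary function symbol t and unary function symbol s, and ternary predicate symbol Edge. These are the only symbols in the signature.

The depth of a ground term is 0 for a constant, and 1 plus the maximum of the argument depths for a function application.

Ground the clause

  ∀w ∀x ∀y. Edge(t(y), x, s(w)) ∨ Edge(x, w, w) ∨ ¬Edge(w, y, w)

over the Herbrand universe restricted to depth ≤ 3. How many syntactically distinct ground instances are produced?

Ground terms of depth ≤ 3:
  Let N_k = |{terms of depth ≤ k}|. Then N_0 = 4 and N_k = 4 + N_{k-1} + N_{k-1} for k ≥ 1 (one summand per function symbol, arity giving the exponent).
  N_0 = 4
  N_1 = 4 + 4 + 4 = 12
  N_2 = 4 + 12 + 12 = 28
  N_3 = 4 + 28 + 28 = 60
So there are 60 ground terms available for substitution.
The clause has 3 distinct variables (w, x, y), each appearing in the body. In the free term algebra distinct substitutions yield syntactically distinct ground instances.
Number of ground instances = 60^3 = 216000.

216000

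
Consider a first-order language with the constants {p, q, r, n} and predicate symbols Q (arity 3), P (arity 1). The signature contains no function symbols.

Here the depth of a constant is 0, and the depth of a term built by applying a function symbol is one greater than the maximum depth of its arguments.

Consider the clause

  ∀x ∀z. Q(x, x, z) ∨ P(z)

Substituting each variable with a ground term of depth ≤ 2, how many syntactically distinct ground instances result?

16

Ground terms of depth ≤ 2:
  With no function symbols every ground term is a constant, so there are exactly 4 ground terms at every depth bound.
  N_0 = 4
  N_1 = 4
  N_2 = 4
  Explicitly: p, q, r, n.
So there are 4 ground terms available for substitution.
Each of x, z ranges independently over the available ground terms, and distinct assignments produce distinct instances.
Number of ground instances = 4^2 = 16.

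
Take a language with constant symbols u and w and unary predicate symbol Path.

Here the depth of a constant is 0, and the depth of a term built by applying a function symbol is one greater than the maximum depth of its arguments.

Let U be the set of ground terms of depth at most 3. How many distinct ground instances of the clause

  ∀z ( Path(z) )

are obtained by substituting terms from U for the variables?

Ground terms of depth ≤ 3:
  With no function symbols every ground term is a constant, so there are exactly 2 ground terms at every depth bound.
  N_0 = 2
  N_1 = 2
  N_2 = 2
  N_3 = 2
  Explicitly: u, w.
So there are 2 ground terms available for substitution.
The variable z ranges independently over the available ground terms, and distinct assignments produce distinct instances.
Number of ground instances = 2.

2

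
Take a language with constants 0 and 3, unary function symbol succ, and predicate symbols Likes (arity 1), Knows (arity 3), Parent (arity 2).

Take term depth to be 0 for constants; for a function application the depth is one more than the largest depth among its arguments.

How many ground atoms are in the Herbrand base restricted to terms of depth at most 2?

258

First count ground terms of depth ≤ 2.
Write N_k for the number of ground terms of depth ≤ k. A term of depth ≤ k is either a constant or a function symbol applied to arguments of depth ≤ k−1, so N_k = 2 + N_{k-1}.
N_0 = 2
N_1 = 2 + 2 = 4
N_2 = 2 + 4 = 6
So |H| = 6.
A ground atom is a predicate applied to a tuple of terms from H, so the count is the sum over predicates of |H|^arity:
  Likes: 6;  Knows: 6^3 = 216;  Parent: 6^2 = 36
Total ground atoms: 6 + 216 + 36 = 258.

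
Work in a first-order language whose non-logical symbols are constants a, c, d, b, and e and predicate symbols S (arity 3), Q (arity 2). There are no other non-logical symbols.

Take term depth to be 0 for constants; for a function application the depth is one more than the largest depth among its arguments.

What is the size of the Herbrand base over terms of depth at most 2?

First count ground terms of depth ≤ 2.
With no function symbols every ground term is a constant, so there are exactly 5 ground terms at every depth bound.
N_0 = 5
N_1 = 5
N_2 = 5
Explicitly: a, c, d, b, e.
So |H| = 5.
Ground atoms are formed by filling each argument slot of a predicate with a term from H, so an r-ary predicate gives |H|^r atoms:
  S: 5^3 = 125;  Q: 5^2 = 25
Total ground atoms: 125 + 25 = 150.

150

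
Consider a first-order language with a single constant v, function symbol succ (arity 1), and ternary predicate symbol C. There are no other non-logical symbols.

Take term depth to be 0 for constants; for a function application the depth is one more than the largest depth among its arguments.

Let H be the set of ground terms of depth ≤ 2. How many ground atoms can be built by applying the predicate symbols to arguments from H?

First count ground terms of depth ≤ 2.
If N_k denotes the number of depth-≤k ground terms, the 1 constant gives N_0 = 1, and each function symbol of arity r contributes N_{k-1}^r new terms at level k: N_k = 1 + N_{k-1}.
N_0 = 1
N_1 = 1 + 1 = 2
N_2 = 1 + 2 = 3
So |H| = 3.
Ground atoms are formed by filling each argument slot of a predicate with a term from H, so an r-ary predicate gives |H|^r atoms:
  C: 3^3 = 27
Total ground atoms: 27.

27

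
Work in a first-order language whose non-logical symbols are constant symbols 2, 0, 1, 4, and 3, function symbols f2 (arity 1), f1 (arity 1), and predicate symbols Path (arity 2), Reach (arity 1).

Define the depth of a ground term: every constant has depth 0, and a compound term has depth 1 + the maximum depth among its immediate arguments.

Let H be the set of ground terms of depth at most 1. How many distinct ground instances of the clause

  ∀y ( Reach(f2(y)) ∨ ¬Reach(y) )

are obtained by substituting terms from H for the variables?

15

Ground terms of depth ≤ 1:
  Count level by level. With function symbols f2/1, f1/1, the terms of depth ≤ k are the 5 constants together with each function applied to depth-≤(k−1) tuples, so N_k = 5 + N_{k-1} + N_{k-1}.
  N_0 = 5
  N_1 = 5 + 5 + 5 = 15
So there are 15 ground terms available for substitution.
The body mentions the single quantified variable y; since ground terms form a free algebra, no two substitutions collapse to the same formula.
Number of ground instances = 15.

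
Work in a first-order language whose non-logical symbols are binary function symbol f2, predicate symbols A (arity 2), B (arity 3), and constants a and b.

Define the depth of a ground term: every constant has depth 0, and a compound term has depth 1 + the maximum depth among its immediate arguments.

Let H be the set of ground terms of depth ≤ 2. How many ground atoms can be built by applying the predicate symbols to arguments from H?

First count ground terms of depth ≤ 2.
If N_k denotes the number of depth-≤k ground terms, the 2 constants give N_0 = 2, and each function symbol of arity r contributes N_{k-1}^r new terms at level k: N_k = 2 + N_{k-1}^2.
N_0 = 2
N_1 = 2 + 2^2 = 6
N_2 = 2 + 6^2 = 38
So |H| = 38.
For each predicate symbol, the number of ground atoms is |H| raised to its arity; summing:
  A: 38^2 = 1444;  B: 38^3 = 54872
Total ground atoms: 1444 + 54872 = 56316.

56316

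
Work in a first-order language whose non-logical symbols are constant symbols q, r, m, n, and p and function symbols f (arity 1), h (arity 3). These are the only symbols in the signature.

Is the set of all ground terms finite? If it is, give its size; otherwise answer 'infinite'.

The signature has at least one function symbol (f, arity 1) and at least one constant (q).
Iterating f gives infinitely many distinct ground terms: q, f(q), f(f(q)), ...
So the Herbrand universe is infinite.

infinite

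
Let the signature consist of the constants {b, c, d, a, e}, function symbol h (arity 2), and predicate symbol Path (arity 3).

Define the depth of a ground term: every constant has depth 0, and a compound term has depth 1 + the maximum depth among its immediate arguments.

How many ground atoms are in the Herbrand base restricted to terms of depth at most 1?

First count ground terms of depth ≤ 1.
Let N_k = |{terms of depth ≤ k}|. Then N_0 = 5 and N_k = 5 + N_{k-1}^2 for k ≥ 1 (one summand per function symbol, arity giving the exponent).
N_0 = 5
N_1 = 5 + 5^2 = 30
So |H| = 30.
A ground atom is a predicate applied to a tuple of terms from H, so the count is the sum over predicates of |H|^arity:
  Path: 30^3 = 27000
Total ground atoms: 27000.

27000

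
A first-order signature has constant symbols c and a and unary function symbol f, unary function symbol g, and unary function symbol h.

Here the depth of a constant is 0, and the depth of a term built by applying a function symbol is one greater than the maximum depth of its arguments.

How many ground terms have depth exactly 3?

54

Let N_k = |{terms of depth ≤ k}|. Then N_0 = 2 and N_k = 2 + N_{k-1} + N_{k-1} + N_{k-1} for k ≥ 1 (one summand per function symbol, arity giving the exponent).
N_0 = 2
N_1 = 2 + 2 + 2 + 2 = 8
N_2 = 2 + 8 + 8 + 8 = 26
N_3 = 2 + 26 + 26 + 26 = 80
Terms of depth exactly 3: N_3 − N_2 = 80 − 26 = 54.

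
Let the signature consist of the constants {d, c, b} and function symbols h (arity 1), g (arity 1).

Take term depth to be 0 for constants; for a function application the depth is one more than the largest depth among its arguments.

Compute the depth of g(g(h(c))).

depth(h(c)) = 1 + depth(c) = 1 + 0 = 1
depth(g(h(c))) = 1 + depth(h(c)) = 1 + 1 = 2
depth(g(g(h(c)))) = 1 + depth(g(h(c))) = 1 + 2 = 3

3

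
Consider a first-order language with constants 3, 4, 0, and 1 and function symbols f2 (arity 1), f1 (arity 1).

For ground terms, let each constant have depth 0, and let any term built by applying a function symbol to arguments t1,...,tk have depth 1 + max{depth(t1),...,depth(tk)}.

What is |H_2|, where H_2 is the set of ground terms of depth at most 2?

28

Let N_k = |{terms of depth ≤ k}|. Then N_0 = 4 and N_k = 4 + N_{k-1} + N_{k-1} for k ≥ 1 (one summand per function symbol, arity giving the exponent).
N_0 = 4
N_1 = 4 + 4 + 4 = 12
N_2 = 4 + 12 + 12 = 28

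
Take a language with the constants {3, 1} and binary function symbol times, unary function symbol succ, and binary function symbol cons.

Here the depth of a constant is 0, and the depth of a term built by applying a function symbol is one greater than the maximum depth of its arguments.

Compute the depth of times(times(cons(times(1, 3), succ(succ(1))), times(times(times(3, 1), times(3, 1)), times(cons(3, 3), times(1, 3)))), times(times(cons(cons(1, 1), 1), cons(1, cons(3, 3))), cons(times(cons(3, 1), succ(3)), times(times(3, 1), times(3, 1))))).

depth(times(1, 3)) = 1 + max(0, 0) = 1
depth(succ(1)) = 1 + depth(1) = 1 + 0 = 1
depth(succ(succ(1))) = 1 + depth(succ(1)) = 1 + 1 = 2
depth(cons(times(1, 3), succ(succ(1)))) = 1 + max(1, 2) = 3
depth(times(3, 1)) = 1 + max(0, 0) = 1
depth(times(times(3, 1), times(3, 1))) = 1 + max(1, 1) = 2
depth(cons(3, 3)) = 1 + max(0, 0) = 1
depth(times(cons(3, 3), times(1, 3))) = 1 + max(1, 1) = 2
depth(times(times(times(3, 1), times(3, 1)), times(cons(3, 3), times(1, 3)))) = 1 + max(2, 2) = 3
depth(times(cons(times(1, 3), succ(succ(1))), times(times(times(3, 1), times(3, 1)), times(cons(3, 3), times(1, 3))))) = 1 + max(3, 3) = 4
depth(cons(1, 1)) = 1 + max(0, 0) = 1
depth(cons(cons(1, 1), 1)) = 1 + max(1, 0) = 2
depth(cons(1, cons(3, 3))) = 1 + max(0, 1) = 2
depth(times(cons(cons(1, 1), 1), cons(1, cons(3, 3)))) = 1 + max(2, 2) = 3
depth(cons(3, 1)) = 1 + max(0, 0) = 1
depth(succ(3)) = 1 + depth(3) = 1 + 0 = 1
depth(times(cons(3, 1), succ(3))) = 1 + max(1, 1) = 2
depth(cons(times(cons(3, 1), succ(3)), times(times(3, 1), times(3, 1)))) = 1 + max(2, 2) = 3
depth(times(times(cons(cons(1, 1), 1), cons(1, cons(3, 3))), cons(times(cons(3, 1), succ(3)), times(times(3, 1), times(3, 1))))) = 1 + max(3, 3) = 4
depth(times(times(cons(times(1, 3), succ(succ(1))), times(times(times(3, 1), times(3, 1)), times(cons(3, 3), times(1, 3)))), times(times(cons(cons(1, 1), 1), cons(1, cons(3, 3))), cons(times(cons(3, 1), succ(3)), times(times(3, 1), times(3, 1)))))) = 1 + max(4, 4) = 5

5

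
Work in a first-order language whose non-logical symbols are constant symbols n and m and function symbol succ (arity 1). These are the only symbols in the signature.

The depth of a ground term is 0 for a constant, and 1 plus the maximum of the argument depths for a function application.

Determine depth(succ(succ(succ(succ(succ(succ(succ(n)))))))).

depth(succ(n)) = 1 + depth(n) = 1 + 0 = 1
depth(succ(succ(n))) = 1 + depth(succ(n)) = 1 + 1 = 2
depth(succ(succ(succ(n)))) = 1 + depth(succ(succ(n))) = 1 + 2 = 3
depth(succ(succ(succ(succ(n))))) = 1 + depth(succ(succ(succ(n)))) = 1 + 3 = 4
depth(succ(succ(succ(succ(succ(n)))))) = 1 + depth(succ(succ(succ(succ(n))))) = 1 + 4 = 5
depth(succ(succ(succ(succ(succ(succ(n))))))) = 1 + depth(succ(succ(succ(succ(succ(n)))))) = 1 + 5 = 6
depth(succ(succ(succ(succ(succ(succ(succ(n)))))))) = 1 + depth(succ(succ(succ(succ(succ(succ(n))))))) = 1 + 6 = 7

7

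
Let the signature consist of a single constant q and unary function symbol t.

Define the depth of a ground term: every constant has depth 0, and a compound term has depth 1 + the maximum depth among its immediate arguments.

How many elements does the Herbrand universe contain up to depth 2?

Write N_k for the number of ground terms of depth ≤ k. A term of depth ≤ k is either a constant or a function symbol applied to arguments of depth ≤ k−1, so N_k = 1 + N_{k-1}.
N_0 = 1
N_1 = 1 + 1 = 2
N_2 = 1 + 2 = 3
Explicitly: q, t(q), t(t(q)).

3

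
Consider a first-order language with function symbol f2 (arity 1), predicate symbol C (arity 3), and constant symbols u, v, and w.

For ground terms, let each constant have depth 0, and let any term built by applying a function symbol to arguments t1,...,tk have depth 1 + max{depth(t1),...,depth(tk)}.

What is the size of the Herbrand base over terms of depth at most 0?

First count ground terms of depth ≤ 0.
Write N_k for the number of ground terms of depth ≤ k. A term of depth ≤ k is either a constant or a function symbol applied to arguments of depth ≤ k−1, so N_k = 3 + N_{k-1}.
N_0 = 3
Explicitly: u, v, w.
So |H| = 3.
Ground atoms are formed by filling each argument slot of a predicate with a term from H, so an r-ary predicate gives |H|^r atoms:
  C: 3^3 = 27
Total ground atoms: 27.

27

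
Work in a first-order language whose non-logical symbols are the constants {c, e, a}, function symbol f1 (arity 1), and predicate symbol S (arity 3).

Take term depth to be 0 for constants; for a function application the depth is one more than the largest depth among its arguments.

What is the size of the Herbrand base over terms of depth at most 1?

First count ground terms of depth ≤ 1.
Let N_k = |{terms of depth ≤ k}|. Then N_0 = 3 and N_k = 3 + N_{k-1} for k ≥ 1 (one summand per function symbol, arity giving the exponent).
N_0 = 3
N_1 = 3 + 3 = 6
Explicitly: c, e, a, f1(c), f1(e), f1(a).
So |H| = 6.
Ground atoms are formed by filling each argument slot of a predicate with a term from H, so an r-ary predicate gives |H|^r atoms:
  S: 6^3 = 216
Total ground atoms: 216.

216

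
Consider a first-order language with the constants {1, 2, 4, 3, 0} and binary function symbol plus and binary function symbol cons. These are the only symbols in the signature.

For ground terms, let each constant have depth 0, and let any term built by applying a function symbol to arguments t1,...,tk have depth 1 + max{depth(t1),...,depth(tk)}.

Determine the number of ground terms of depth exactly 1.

50

Let N_k count ground terms of depth at most k. Each non-constant term of depth ≤ k is some function symbol applied to depth-≤(k−1) arguments, giving N_k = 5 + N_{k-1}^2 + N_{k-1}^2.
N_0 = 5
N_1 = 5 + 5^2 + 5^2 = 55
Terms of depth exactly 1: N_1 − N_0 = 55 − 5 = 50.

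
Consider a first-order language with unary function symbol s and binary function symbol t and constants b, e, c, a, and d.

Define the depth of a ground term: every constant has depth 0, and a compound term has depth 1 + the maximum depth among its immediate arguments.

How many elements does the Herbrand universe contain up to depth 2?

If N_k denotes the number of depth-≤k ground terms, the 5 constants give N_0 = 5, and each function symbol of arity r contributes N_{k-1}^r new terms at level k: N_k = 5 + N_{k-1} + N_{k-1}^2.
N_0 = 5
N_1 = 5 + 5 + 5^2 = 35
N_2 = 5 + 35 + 35^2 = 1265

1265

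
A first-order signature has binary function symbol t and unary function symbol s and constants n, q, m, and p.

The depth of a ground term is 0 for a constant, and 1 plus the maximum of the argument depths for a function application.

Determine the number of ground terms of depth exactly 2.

580

Count level by level. With function symbols t/2, s/1, the terms of depth ≤ k are the 4 constants together with each function applied to depth-≤(k−1) tuples, so N_k = 4 + N_{k-1}^2 + N_{k-1}.
N_0 = 4
N_1 = 4 + 4^2 + 4 = 24
N_2 = 4 + 24^2 + 24 = 604
Terms of depth exactly 2: N_2 − N_1 = 604 − 24 = 580.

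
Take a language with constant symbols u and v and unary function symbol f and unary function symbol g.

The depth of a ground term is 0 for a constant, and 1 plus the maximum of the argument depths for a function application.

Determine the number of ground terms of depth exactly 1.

4

Let N_k count ground terms of depth at most k. Each non-constant term of depth ≤ k is some function symbol applied to depth-≤(k−1) arguments, giving N_k = 2 + N_{k-1} + N_{k-1}.
N_0 = 2
N_1 = 2 + 2 + 2 = 6
Terms of depth exactly 1: N_1 − N_0 = 6 − 2 = 4.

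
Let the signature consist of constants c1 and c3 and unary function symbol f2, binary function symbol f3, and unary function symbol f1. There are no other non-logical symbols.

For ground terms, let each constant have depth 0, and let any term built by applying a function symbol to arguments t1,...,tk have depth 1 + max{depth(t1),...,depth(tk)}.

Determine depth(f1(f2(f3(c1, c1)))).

3

depth(f3(c1, c1)) = 1 + max(0, 0) = 1
depth(f2(f3(c1, c1))) = 1 + depth(f3(c1, c1)) = 1 + 1 = 2
depth(f1(f2(f3(c1, c1)))) = 1 + depth(f2(f3(c1, c1))) = 1 + 2 = 3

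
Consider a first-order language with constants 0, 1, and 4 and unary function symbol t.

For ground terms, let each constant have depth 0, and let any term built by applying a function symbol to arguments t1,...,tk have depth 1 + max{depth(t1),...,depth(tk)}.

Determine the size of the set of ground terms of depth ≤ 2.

9

Write N_k for the number of ground terms of depth ≤ k. A term of depth ≤ k is either a constant or a function symbol applied to arguments of depth ≤ k−1, so N_k = 3 + N_{k-1}.
N_0 = 3
N_1 = 3 + 3 = 6
N_2 = 3 + 6 = 9
Explicitly: 0, 1, 4, t(0), t(1), t(4), t(t(0)), t(t(1)), t(t(4)).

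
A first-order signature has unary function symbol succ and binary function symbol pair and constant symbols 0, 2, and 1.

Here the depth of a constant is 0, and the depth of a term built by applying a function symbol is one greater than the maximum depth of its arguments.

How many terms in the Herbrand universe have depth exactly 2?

Write N_k for the number of ground terms of depth ≤ k. A term of depth ≤ k is either a constant or a function symbol applied to arguments of depth ≤ k−1, so N_k = 3 + N_{k-1} + N_{k-1}^2.
N_0 = 3
N_1 = 3 + 3 + 3^2 = 15
N_2 = 3 + 15 + 15^2 = 243
Terms of depth exactly 2: N_2 − N_1 = 243 − 15 = 228.

228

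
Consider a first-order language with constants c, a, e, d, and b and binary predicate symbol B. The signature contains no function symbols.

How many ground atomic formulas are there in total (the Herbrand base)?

With no function symbols, the Herbrand universe is just the 5 constants.
Ground atoms per predicate: B: 5^2 = 25.
Herbrand base size = 25 = 25.

25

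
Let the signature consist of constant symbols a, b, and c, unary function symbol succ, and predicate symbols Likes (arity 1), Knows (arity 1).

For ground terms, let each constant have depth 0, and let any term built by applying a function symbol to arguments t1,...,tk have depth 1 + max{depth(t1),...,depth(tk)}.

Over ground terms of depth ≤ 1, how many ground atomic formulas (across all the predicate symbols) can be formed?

First count ground terms of depth ≤ 1.
Count level by level. With function symbols succ/1, the terms of depth ≤ k are the 3 constants together with each function applied to depth-≤(k−1) tuples, so N_k = 3 + N_{k-1}.
N_0 = 3
N_1 = 3 + 3 = 6
Explicitly: a, b, c, succ(a), succ(b), succ(c).
So |H| = 6.
A ground atom is a predicate applied to a tuple of terms from H, so the count is the sum over predicates of |H|^arity:
  Likes: 6;  Knows: 6
Total ground atoms: 6 + 6 = 12.

12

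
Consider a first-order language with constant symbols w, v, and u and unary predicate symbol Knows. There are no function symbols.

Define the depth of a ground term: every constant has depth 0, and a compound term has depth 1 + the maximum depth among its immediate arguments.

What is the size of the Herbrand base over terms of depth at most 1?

3

First count ground terms of depth ≤ 1.
With no function symbols every ground term is a constant, so there are exactly 3 ground terms at every depth bound.
N_0 = 3
N_1 = 3
So |H| = 3.
A ground atom is a predicate applied to a tuple of terms from H, so the count is the sum over predicates of |H|^arity:
  Knows: 3
Total ground atoms: 3.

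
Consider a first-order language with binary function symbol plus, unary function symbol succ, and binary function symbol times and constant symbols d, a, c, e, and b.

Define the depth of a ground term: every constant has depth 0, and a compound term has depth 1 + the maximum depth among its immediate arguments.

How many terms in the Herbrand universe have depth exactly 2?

7205

Write N_k for the number of ground terms of depth ≤ k. A term of depth ≤ k is either a constant or a function symbol applied to arguments of depth ≤ k−1, so N_k = 5 + N_{k-1}^2 + N_{k-1} + N_{k-1}^2.
N_0 = 5
N_1 = 5 + 5^2 + 5 + 5^2 = 60
N_2 = 5 + 60^2 + 60 + 60^2 = 7265
Terms of depth exactly 2: N_2 − N_1 = 7265 − 60 = 7205.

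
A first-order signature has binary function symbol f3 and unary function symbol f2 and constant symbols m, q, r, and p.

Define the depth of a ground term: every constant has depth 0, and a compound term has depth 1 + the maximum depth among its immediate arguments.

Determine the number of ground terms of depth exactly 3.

Count level by level. With function symbols f3/2, f2/1, the terms of depth ≤ k are the 4 constants together with each function applied to depth-≤(k−1) tuples, so N_k = 4 + N_{k-1}^2 + N_{k-1}.
N_0 = 4
N_1 = 4 + 4^2 + 4 = 24
N_2 = 4 + 24^2 + 24 = 604
N_3 = 4 + 604^2 + 604 = 365424
Terms of depth exactly 3: N_3 − N_2 = 365424 − 604 = 364820.

364820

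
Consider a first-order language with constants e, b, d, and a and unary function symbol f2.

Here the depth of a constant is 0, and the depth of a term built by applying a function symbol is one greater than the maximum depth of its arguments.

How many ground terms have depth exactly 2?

4

Let N_k = |{terms of depth ≤ k}|. Then N_0 = 4 and N_k = 4 + N_{k-1} for k ≥ 1 (one summand per function symbol, arity giving the exponent).
N_0 = 4
N_1 = 4 + 4 = 8
N_2 = 4 + 8 = 12
Terms of depth exactly 2: N_2 − N_1 = 12 − 8 = 4.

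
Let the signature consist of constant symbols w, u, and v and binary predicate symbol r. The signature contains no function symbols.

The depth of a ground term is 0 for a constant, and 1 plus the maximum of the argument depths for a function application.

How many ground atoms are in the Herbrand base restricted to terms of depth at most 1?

First count ground terms of depth ≤ 1.
With no function symbols every ground term is a constant, so there are exactly 3 ground terms at every depth bound.
N_0 = 3
N_1 = 3
Explicitly: w, u, v.
So |H| = 3.
Each predicate of arity r yields |H|^r ground atoms (one per choice of an r-tuple from H):
  r: 3^2 = 9
Total ground atoms: 9.

9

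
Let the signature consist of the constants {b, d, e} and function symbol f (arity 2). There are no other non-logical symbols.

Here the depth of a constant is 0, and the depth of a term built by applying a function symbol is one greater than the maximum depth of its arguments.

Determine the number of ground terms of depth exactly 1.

9

If N_k denotes the number of depth-≤k ground terms, the 3 constants give N_0 = 3, and each function symbol of arity r contributes N_{k-1}^r new terms at level k: N_k = 3 + N_{k-1}^2.
N_0 = 3
N_1 = 3 + 3^2 = 12
Terms of depth exactly 1: N_1 − N_0 = 12 − 3 = 9.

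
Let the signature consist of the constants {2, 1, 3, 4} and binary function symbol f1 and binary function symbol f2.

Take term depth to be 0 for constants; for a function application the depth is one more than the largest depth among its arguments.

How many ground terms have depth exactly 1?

Count level by level. With function symbols f1/2, f2/2, the terms of depth ≤ k are the 4 constants together with each function applied to depth-≤(k−1) tuples, so N_k = 4 + N_{k-1}^2 + N_{k-1}^2.
N_0 = 4
N_1 = 4 + 4^2 + 4^2 = 36
Terms of depth exactly 1: N_1 − N_0 = 36 − 4 = 32.

32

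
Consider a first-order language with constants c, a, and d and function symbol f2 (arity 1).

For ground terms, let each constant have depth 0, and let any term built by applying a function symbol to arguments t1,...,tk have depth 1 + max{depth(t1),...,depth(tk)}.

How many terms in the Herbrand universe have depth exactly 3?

Let N_k = |{terms of depth ≤ k}|. Then N_0 = 3 and N_k = 3 + N_{k-1} for k ≥ 1 (one summand per function symbol, arity giving the exponent).
N_0 = 3
N_1 = 3 + 3 = 6
N_2 = 3 + 6 = 9
N_3 = 3 + 9 = 12
Terms of depth exactly 3: N_3 − N_2 = 12 − 9 = 3.

3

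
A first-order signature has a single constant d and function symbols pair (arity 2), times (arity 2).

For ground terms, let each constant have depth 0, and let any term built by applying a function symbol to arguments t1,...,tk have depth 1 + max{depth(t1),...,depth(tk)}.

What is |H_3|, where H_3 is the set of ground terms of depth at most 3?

Let N_k count ground terms of depth at most k. Each non-constant term of depth ≤ k is some function symbol applied to depth-≤(k−1) arguments, giving N_k = 1 + N_{k-1}^2 + N_{k-1}^2.
N_0 = 1
N_1 = 1 + 1^2 + 1^2 = 3
N_2 = 1 + 3^2 + 3^2 = 19
N_3 = 1 + 19^2 + 19^2 = 723

723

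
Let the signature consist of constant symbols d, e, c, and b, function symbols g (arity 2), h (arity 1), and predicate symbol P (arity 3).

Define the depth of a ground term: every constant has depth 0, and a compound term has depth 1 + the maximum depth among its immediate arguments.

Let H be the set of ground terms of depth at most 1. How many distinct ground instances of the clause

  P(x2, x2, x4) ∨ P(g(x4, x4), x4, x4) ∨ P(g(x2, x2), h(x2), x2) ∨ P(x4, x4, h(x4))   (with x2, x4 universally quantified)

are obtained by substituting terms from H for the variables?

576

Ground terms of depth ≤ 1:
  If N_k denotes the number of depth-≤k ground terms, the 4 constants give N_0 = 4, and each function symbol of arity r contributes N_{k-1}^r new terms at level k: N_k = 4 + N_{k-1}^2 + N_{k-1}.
  N_0 = 4
  N_1 = 4 + 4^2 + 4 = 24
So there are 24 ground terms available for substitution.
Each of x2, x4 ranges independently over the available ground terms, and distinct assignments produce distinct instances.
Number of ground instances = 24^2 = 576.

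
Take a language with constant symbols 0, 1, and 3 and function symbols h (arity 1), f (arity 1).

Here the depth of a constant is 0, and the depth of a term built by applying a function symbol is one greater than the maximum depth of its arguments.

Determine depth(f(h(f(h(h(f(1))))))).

depth(f(1)) = 1 + depth(1) = 1 + 0 = 1
depth(h(f(1))) = 1 + depth(f(1)) = 1 + 1 = 2
depth(h(h(f(1)))) = 1 + depth(h(f(1))) = 1 + 2 = 3
depth(f(h(h(f(1))))) = 1 + depth(h(h(f(1)))) = 1 + 3 = 4
depth(h(f(h(h(f(1)))))) = 1 + depth(f(h(h(f(1))))) = 1 + 4 = 5
depth(f(h(f(h(h(f(1))))))) = 1 + depth(h(f(h(h(f(1)))))) = 1 + 5 = 6

6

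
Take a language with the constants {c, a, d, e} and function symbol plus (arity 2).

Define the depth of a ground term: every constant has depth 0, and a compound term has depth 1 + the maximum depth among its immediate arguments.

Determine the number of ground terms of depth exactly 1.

Let N_k count ground terms of depth at most k. Each non-constant term of depth ≤ k is some function symbol applied to depth-≤(k−1) arguments, giving N_k = 4 + N_{k-1}^2.
N_0 = 4
N_1 = 4 + 4^2 = 20
Terms of depth exactly 1: N_1 − N_0 = 20 − 4 = 16.

16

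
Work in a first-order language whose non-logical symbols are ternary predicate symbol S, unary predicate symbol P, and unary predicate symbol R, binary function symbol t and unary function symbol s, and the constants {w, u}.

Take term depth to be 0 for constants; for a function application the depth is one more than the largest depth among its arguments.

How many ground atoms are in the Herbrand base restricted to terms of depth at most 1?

528

First count ground terms of depth ≤ 1.
If N_k denotes the number of depth-≤k ground terms, the 2 constants give N_0 = 2, and each function symbol of arity r contributes N_{k-1}^r new terms at level k: N_k = 2 + N_{k-1}^2 + N_{k-1}.
N_0 = 2
N_1 = 2 + 2^2 + 2 = 8
Explicitly: w, u, t(w, w), t(w, u), t(u, w), t(u, u), s(w), s(u).
So |H| = 8.
For each predicate symbol, the number of ground atoms is |H| raised to its arity; summing:
  S: 8^3 = 512;  P: 8;  R: 8
Total ground atoms: 512 + 8 + 8 = 528.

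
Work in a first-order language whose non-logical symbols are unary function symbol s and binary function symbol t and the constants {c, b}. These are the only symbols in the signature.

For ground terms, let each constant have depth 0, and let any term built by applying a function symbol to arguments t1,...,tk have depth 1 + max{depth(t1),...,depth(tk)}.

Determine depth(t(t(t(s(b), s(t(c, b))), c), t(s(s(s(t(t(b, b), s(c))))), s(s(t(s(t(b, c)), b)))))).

depth(s(b)) = 1 + depth(b) = 1 + 0 = 1
depth(t(c, b)) = 1 + max(0, 0) = 1
depth(s(t(c, b))) = 1 + depth(t(c, b)) = 1 + 1 = 2
depth(t(s(b), s(t(c, b)))) = 1 + max(1, 2) = 3
depth(t(t(s(b), s(t(c, b))), c)) = 1 + max(3, 0) = 4
depth(t(b, b)) = 1 + max(0, 0) = 1
depth(s(c)) = 1 + depth(c) = 1 + 0 = 1
depth(t(t(b, b), s(c))) = 1 + max(1, 1) = 2
depth(s(t(t(b, b), s(c)))) = 1 + depth(t(t(b, b), s(c))) = 1 + 2 = 3
depth(s(s(t(t(b, b), s(c))))) = 1 + depth(s(t(t(b, b), s(c)))) = 1 + 3 = 4
depth(s(s(s(t(t(b, b), s(c)))))) = 1 + depth(s(s(t(t(b, b), s(c))))) = 1 + 4 = 5
depth(t(b, c)) = 1 + max(0, 0) = 1
depth(s(t(b, c))) = 1 + depth(t(b, c)) = 1 + 1 = 2
depth(t(s(t(b, c)), b)) = 1 + max(2, 0) = 3
depth(s(t(s(t(b, c)), b))) = 1 + depth(t(s(t(b, c)), b)) = 1 + 3 = 4
depth(s(s(t(s(t(b, c)), b)))) = 1 + depth(s(t(s(t(b, c)), b))) = 1 + 4 = 5
depth(t(s(s(s(t(t(b, b), s(c))))), s(s(t(s(t(b, c)), b))))) = 1 + max(5, 5) = 6
depth(t(t(t(s(b), s(t(c, b))), c), t(s(s(s(t(t(b, b), s(c))))), s(s(t(s(t(b, c)), b)))))) = 1 + max(4, 6) = 7

7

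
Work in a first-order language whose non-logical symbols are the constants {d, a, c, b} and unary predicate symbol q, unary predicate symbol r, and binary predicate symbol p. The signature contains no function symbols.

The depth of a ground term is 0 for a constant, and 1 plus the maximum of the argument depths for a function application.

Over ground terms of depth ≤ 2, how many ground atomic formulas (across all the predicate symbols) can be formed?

24

First count ground terms of depth ≤ 2.
With no function symbols every ground term is a constant, so there are exactly 4 ground terms at every depth bound.
N_0 = 4
N_1 = 4
N_2 = 4
Explicitly: d, a, c, b.
So |H| = 4.
Each predicate of arity r yields |H|^r ground atoms (one per choice of an r-tuple from H):
  q: 4;  r: 4;  p: 4^2 = 16
Total ground atoms: 4 + 4 + 16 = 24.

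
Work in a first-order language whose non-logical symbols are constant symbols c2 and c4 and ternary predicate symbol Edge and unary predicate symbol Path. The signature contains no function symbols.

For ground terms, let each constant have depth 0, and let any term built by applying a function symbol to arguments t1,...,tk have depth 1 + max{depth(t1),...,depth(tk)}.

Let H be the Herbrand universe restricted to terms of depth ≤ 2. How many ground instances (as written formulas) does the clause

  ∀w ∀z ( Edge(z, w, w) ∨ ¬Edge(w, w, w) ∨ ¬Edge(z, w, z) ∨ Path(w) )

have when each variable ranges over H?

4

Ground terms of depth ≤ 2:
  With no function symbols every ground term is a constant, so there are exactly 2 ground terms at every depth bound.
  N_0 = 2
  N_1 = 2
  N_2 = 2
  Explicitly: c2, c4.
So there are 2 ground terms available for substitution.
The body mentions every one of the 2 quantified variables; since ground terms form a free algebra, no two substitutions collapse to the same formula.
Number of ground instances = 2^2 = 4.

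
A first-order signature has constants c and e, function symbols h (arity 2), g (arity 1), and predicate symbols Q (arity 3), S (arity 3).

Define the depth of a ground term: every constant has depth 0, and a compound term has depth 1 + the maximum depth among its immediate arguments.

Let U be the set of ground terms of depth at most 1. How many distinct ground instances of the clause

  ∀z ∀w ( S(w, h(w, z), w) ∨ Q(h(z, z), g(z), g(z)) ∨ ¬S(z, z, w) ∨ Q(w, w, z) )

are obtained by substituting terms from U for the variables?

Ground terms of depth ≤ 1:
  Let N_k count ground terms of depth at most k. Each non-constant term of depth ≤ k is some function symbol applied to depth-≤(k−1) arguments, giving N_k = 2 + N_{k-1}^2 + N_{k-1}.
  N_0 = 2
  N_1 = 2 + 2^2 + 2 = 8
  Explicitly: c, e, h(c, c), h(c, e), h(e, c), h(e, e), g(c), g(e).
So there are 8 ground terms available for substitution.
Each of z, w ranges independently over the available ground terms, and distinct assignments produce distinct instances.
Number of ground instances = 8^2 = 64.

64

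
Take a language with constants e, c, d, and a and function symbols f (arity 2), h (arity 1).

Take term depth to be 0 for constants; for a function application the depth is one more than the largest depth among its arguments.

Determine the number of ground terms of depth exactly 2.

Count level by level. With function symbols f/2, h/1, the terms of depth ≤ k are the 4 constants together with each function applied to depth-≤(k−1) tuples, so N_k = 4 + N_{k-1}^2 + N_{k-1}.
N_0 = 4
N_1 = 4 + 4^2 + 4 = 24
N_2 = 4 + 24^2 + 24 = 604
Terms of depth exactly 2: N_2 − N_1 = 604 − 24 = 580.

580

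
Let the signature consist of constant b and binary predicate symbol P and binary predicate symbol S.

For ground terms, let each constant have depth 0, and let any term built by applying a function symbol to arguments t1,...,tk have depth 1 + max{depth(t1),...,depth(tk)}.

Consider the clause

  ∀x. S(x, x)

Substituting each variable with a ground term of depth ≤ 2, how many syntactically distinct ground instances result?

1

Ground terms of depth ≤ 2:
  With no function symbols every ground term is a constant, so there is exactly 1 ground term at every depth bound.
  N_0 = 1
  N_1 = 1
  N_2 = 1
So there is exactly 1 ground term available for substitution.
The body mentions the single quantified variable x; since ground terms form a free algebra, no two substitutions collapse to the same formula.
Number of ground instances = 1.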